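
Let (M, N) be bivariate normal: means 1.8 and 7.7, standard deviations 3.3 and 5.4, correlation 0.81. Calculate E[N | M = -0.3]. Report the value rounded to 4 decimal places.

4.9165

For a bivariate normal, E[N | M=x] = μ_N + ρ·(σ_N/σ_M)·(x − μ_M).
E[N | M=-0.3] = 7.7 + (0.81)·(5.4/3.3)·(-0.3 − (1.8)) = 7.7 + (1.3255)·(-2.1) = 4.9165.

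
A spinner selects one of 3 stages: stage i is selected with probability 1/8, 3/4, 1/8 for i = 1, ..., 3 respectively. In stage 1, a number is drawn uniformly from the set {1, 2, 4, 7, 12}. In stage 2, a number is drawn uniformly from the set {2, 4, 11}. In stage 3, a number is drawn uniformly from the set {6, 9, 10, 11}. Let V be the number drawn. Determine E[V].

E[V | stage 1] = (1+2+4+7+12)/5 = 26/5.
E[V | stage 2] = (2+4+11)/3 = 17/3.
E[V | stage 3] = (6+9+10+11)/4 = 9.
By the law of total expectation,
E[V] = (1/8)·(26/5) + (3/4)·(17/3) + (1/8)·(9) = 241/40.

241/40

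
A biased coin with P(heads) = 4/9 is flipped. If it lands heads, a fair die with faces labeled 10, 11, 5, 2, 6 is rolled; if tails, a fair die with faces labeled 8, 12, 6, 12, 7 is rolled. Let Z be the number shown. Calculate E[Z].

E[Z | heads] = (10+11+5+2+6)/5 = 34/5.
E[Z | tails] = (8+12+6+12+7)/5 = 9.
E[Z] = (4/9)·(34/5) + (5/9)·(9) = 361/45.

361/45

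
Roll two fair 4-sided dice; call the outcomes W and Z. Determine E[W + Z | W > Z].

Outcomes with W > Z: (2,1), (3,1), (3,2), (4,1), (4,2), (4,3), each with probability 1/16.
E[W + Z | W > Z] = (3 + 4 + 5 + 5 + 6 + 7) / 6 = 5.

5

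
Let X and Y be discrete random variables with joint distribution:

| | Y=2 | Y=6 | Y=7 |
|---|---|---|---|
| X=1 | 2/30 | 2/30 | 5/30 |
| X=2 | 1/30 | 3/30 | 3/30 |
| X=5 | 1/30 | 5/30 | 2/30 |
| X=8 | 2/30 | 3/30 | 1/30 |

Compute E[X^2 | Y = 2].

53/2

P(Y = 2) = 1/5.
Σ X^2·P over the event = 1·(2/30) + 4·(1/30) + 25·(1/30) + 64·(2/30) = 53/10.
E[X^2 | Y = 2] = (53/10) / (1/5) = 53/2.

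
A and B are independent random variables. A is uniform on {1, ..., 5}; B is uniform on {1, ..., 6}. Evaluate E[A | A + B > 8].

13/3

Outcomes with A + B > 8: (3,6), (4,5), (4,6), (5,4), (5,5), (5,6), each with probability 1/30.
E[A | A + B > 8] = (3 + 4 + 4 + 5 + 5 + 5) / 6 = 13/3.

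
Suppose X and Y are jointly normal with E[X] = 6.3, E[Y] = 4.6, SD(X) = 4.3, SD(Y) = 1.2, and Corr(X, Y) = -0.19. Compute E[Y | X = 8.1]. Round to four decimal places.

For a bivariate normal, E[Y | X=x] = μ_Y + ρ·(σ_Y/σ_X)·(x − μ_X).
E[Y | X=8.1] = 4.6 + (-0.19)·(1.2/4.3)·(8.1 − (6.3)) = 4.6 + (-0.053023)·(1.8) = 4.5046.

4.5046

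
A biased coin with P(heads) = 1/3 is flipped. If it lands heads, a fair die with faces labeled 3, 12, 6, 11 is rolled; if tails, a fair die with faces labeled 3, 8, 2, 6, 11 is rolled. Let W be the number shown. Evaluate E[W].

20/3

E[W | heads] = (3+12+6+11)/4 = 8.
E[W | tails] = (3+8+2+6+11)/5 = 6.
E[W] = (1/3)·(8) + (2/3)·(6) = 20/3.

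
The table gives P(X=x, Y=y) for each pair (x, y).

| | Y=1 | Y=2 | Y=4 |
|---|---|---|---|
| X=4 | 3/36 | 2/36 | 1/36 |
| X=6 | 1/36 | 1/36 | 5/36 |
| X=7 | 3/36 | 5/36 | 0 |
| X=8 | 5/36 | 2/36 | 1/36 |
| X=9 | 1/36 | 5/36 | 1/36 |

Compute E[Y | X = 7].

P(X = 7) = 2/9.
Σ Y·P over the event = 1·(3/36) + 2·(5/36) = 13/36.
E[Y | X = 7] = (13/36) / (2/9) = 13/8.

13/8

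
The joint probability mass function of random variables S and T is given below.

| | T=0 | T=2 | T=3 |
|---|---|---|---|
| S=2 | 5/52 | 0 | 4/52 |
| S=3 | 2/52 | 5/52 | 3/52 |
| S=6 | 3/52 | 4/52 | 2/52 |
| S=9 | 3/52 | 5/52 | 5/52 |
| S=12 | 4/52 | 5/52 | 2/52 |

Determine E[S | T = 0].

109/17

P(T = 0) = 17/52.
Σ S·P over the event = 2·(5/52) + 3·(2/52) + 6·(3/52) + 9·(3/52) + 12·(4/52) = 109/52.
E[S | T = 0] = (109/52) / (17/52) = 109/17.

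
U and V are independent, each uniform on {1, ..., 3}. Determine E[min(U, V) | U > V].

Outcomes with U > V: (2,1), (3,1), (3,2), each with probability 1/9.
E[min(U, V) | U > V] = (1 + 1 + 2) / 3 = 4/3.

4/3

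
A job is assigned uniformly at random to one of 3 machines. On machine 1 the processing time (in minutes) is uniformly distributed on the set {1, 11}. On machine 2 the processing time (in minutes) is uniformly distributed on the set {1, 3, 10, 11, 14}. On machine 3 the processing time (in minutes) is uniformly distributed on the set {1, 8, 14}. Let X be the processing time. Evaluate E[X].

E[X | machine 1] = (1+11)/2 = 6.
E[X | machine 2] = (1+3+10+11+14)/5 = 39/5.
E[X | machine 3] = (1+8+14)/3 = 23/3.
By the law of total expectation,
E[X] = (1/3)·(6) + (1/3)·(39/5) + (1/3)·(23/3) = 322/45.

322/45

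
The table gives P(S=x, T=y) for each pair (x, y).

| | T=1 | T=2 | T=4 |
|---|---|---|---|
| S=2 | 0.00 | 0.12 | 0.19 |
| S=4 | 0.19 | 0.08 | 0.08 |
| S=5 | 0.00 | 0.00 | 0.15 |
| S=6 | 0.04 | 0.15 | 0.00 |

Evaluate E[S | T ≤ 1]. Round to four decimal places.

P(T ≤ 1) = 0.23.
Σ S·P over the event = 4·(0.19) + 6·(0.04) = 1.00.
E[S | T ≤ 1] = (1.00) / (0.23) = 4.3478.

4.3478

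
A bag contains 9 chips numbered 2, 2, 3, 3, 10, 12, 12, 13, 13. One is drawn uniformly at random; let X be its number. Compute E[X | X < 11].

4

P(X < 11) = 5/9.
Σ over the event: 2·2/9 + 3·2/9 + 10·1/9 = 20/9.
E[X | X < 11] = (20/9) / (5/9) = 4.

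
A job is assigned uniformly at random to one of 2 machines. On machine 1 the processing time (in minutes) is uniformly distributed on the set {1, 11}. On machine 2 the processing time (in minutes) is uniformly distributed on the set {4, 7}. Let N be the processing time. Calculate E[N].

23/4

E[N | machine 1] = (1+11)/2 = 6.
E[N | machine 2] = (4+7)/2 = 11/2.
E[N] = (1/2)·(6) + (1/2)·(11/2) = 23/4.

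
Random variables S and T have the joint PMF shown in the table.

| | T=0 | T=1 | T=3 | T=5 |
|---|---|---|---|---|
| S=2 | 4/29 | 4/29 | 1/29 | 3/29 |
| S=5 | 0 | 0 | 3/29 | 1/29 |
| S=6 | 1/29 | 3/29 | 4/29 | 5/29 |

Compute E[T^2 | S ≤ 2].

P(S ≤ 2) = 12/29.
Summing T^2·P(S=x,T=y) over the conditioning event gives 88/29.
E[T^2 | S ≤ 2] = (88/29) / (12/29) = 22/3.

22/3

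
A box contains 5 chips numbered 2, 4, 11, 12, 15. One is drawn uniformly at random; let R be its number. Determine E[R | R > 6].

P(R > 6) = 3/5.
Σ over the event: 11·1/5 + 12·1/5 + 15·1/5 = 38/5.
E[R | R > 6] = (38/5) / (3/5) = 38/3.

38/3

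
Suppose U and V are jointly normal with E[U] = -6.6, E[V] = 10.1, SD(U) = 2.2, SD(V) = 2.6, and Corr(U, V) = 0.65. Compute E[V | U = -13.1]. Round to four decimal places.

5.1068

For a bivariate normal, E[V | U=x] = μ_V + ρ·(σ_V/σ_U)·(x − μ_U).
E[V | U=-13.1] = 10.1 + (0.65)·(2.6/2.2)·(-13.1 − (-6.6)) = 10.1 + (0.76818)·(-6.5) = 5.1068.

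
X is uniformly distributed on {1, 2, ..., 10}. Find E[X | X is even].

6

Given X is even, X is equally likely to be any of {2, 4, 6, 8, 10}.
E[X | X is even] = (2 + 4 + 6 + 8 + 10) / 5 = 6.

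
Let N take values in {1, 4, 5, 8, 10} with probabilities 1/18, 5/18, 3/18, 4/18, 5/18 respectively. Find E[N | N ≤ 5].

4

P(N ≤ 5) = 1/2.
Σ over the event: 1·1/18 + 4·5/18 + 5·1/6 = 2.
E[N | N ≤ 5] = (2) / (1/2) = 4.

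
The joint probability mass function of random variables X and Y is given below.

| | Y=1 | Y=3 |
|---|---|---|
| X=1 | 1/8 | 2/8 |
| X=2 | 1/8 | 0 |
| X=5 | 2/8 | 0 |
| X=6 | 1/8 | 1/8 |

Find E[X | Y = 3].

P(Y = 3) = 3/8.
Σ X·P over the event = 1·(2/8) + 6·(1/8) = 1.
E[X | Y = 3] = (1) / (3/8) = 8/3.

8/3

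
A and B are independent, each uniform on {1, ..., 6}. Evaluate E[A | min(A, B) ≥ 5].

P(min(A, B) ≥ 5) = 1/9.
Summing A·P(x,y) over outcomes with min(A, B) ≥ 5 gives 11/18.
E[A | min(A, B) ≥ 5] = (11/18) / (1/9) = 11/2.

11/2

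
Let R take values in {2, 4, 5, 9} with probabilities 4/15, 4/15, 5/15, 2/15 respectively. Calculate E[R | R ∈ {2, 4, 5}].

49/13

P(R ∈ {2, 4, 5}) = 13/15.
Σ over the event: 2·4/15 + 4·4/15 + 5·1/3 = 49/15.
E[R | R ∈ {2, 4, 5}] = (49/15) / (13/15) = 49/13.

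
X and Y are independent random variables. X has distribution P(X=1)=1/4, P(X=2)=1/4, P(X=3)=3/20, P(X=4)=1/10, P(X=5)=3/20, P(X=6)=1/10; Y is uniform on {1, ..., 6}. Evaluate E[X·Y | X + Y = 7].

91/10

P(X + Y = 7) = 1/6.
Summing XY·P(x,y) over outcomes with X + Y = 7 gives 91/60.
E[X·Y | X + Y = 7] = (91/60) / (1/6) = 91/10.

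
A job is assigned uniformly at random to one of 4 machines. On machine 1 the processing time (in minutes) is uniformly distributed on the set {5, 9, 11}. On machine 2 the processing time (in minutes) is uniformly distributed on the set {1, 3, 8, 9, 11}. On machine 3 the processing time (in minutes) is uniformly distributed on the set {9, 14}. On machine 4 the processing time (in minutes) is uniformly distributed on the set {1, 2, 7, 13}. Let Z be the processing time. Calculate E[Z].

E[Z | machine 1] = (5+9+11)/3 = 25/3.
E[Z | machine 2] = (1+3+8+9+11)/5 = 32/5.
E[Z | machine 3] = (9+14)/2 = 23/2.
E[Z | machine 4] = (1+2+7+13)/4 = 23/4.
By the law of total expectation,
E[Z] = (1/4)·(25/3) + (1/4)·(32/5) + (1/4)·(23/2) + (1/4)·(23/4) = 1919/240.

1919/240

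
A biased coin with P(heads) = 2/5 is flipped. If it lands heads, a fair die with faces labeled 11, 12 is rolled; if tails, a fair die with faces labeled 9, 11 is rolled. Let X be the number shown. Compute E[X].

E[X | heads] = (11+12)/2 = 23/2.
E[X | tails] = (9+11)/2 = 10.
By the law of total expectation,
E[X] = (2/5)·(23/2) + (3/5)·(10) = 53/5.

53/5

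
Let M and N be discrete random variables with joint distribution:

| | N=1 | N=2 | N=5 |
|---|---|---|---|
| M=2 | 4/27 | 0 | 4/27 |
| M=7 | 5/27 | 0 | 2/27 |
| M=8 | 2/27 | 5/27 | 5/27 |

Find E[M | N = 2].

P(N = 2) = 5/27.
Σ M·P over the event = 8·(5/27) = 40/27.
E[M | N = 2] = (40/27) / (5/27) = 8.

8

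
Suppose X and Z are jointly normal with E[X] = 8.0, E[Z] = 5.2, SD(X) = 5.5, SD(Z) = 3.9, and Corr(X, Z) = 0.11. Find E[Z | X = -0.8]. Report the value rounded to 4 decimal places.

4.5136

For a bivariate normal, E[Z | X=x] = μ_Z + ρ·(σ_Z/σ_X)·(x − μ_X).
E[Z | X=-0.8] = 5.2 + (0.11)·(3.9/5.5)·(-0.8 − (8.0)) = 5.2 + (0.078)·(-8.8) = 4.5136.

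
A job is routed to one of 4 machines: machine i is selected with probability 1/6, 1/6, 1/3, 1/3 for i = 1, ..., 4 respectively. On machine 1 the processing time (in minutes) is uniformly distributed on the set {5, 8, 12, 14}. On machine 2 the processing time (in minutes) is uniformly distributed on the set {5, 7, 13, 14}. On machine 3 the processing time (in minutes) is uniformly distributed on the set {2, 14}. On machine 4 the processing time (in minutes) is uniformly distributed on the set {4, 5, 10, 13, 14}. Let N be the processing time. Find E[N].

539/60

E[N | machine 1] = (5+8+12+14)/4 = 39/4.
E[N | machine 2] = (5+7+13+14)/4 = 39/4.
E[N | machine 3] = (2+14)/2 = 8.
E[N | machine 4] = (4+5+10+13+14)/5 = 46/5.
E[N] = (1/6)·(39/4) + (1/6)·(39/4) + (1/3)·(8) + (1/3)·(46/5) = 539/60.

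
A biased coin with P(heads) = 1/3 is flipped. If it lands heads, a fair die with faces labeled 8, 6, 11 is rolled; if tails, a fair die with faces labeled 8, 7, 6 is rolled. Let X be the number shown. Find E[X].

67/9

E[X | heads] = (8+6+11)/3 = 25/3.
E[X | tails] = (8+7+6)/3 = 7.
By the law of total expectation,
E[X] = (1/3)·(25/3) + (2/3)·(7) = 67/9.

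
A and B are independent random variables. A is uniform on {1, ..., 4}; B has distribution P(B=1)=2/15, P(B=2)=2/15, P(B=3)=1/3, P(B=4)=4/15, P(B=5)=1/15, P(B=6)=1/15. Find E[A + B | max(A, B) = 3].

93/19

P(max(A, B) = 3) = 19/60.
Summing (A+B)·P(x,y) over outcomes with max(A, B) = 3 gives 31/20.
E[A + B | max(A, B) = 3] = (31/20) / (19/60) = 93/19.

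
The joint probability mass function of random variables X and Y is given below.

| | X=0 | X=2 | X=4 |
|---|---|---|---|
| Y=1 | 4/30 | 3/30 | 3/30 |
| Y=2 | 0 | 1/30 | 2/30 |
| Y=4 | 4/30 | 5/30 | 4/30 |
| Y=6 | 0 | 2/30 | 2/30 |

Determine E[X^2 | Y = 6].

P(Y = 6) = 2/15.
Σ X^2·P over the event = 4·(2/30) + 16·(2/30) = 4/3.
E[X^2 | Y = 6] = (4/3) / (2/15) = 10.

10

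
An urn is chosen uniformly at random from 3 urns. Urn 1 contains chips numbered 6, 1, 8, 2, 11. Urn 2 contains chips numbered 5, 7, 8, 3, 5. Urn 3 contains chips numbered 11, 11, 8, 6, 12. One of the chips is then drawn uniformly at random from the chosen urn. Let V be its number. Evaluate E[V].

E[V | urn 1] = (6+1+8+2+11)/5 = 28/5.
E[V | urn 2] = (5+7+8+3+5)/5 = 28/5.
E[V | urn 3] = (11+11+8+6+12)/5 = 48/5.
By the law of total expectation,
E[V] = (1/3)·(28/5) + (1/3)·(28/5) + (1/3)·(48/5) = 104/15.

104/15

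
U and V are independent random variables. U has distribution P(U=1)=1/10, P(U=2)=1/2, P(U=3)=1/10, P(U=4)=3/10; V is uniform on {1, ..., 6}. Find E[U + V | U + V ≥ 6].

67/9

P(U + V ≥ 6) = 3/5.
Summing (U+V)·P(x,y) over outcomes with U + V ≥ 6 gives 67/15.
E[U + V | U + V ≥ 6] = (67/15) / (3/5) = 67/9.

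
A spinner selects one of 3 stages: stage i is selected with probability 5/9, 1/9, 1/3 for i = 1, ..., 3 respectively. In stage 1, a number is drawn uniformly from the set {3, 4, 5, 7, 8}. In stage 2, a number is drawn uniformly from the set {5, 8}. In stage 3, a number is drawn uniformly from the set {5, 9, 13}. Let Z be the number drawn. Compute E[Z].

E[Z | stage 1] = (3+4+5+7+8)/5 = 27/5.
E[Z | stage 2] = (5+8)/2 = 13/2.
E[Z | stage 3] = (5+9+13)/3 = 9.
E[Z] = (5/9)·(27/5) + (1/9)·(13/2) + (1/3)·(9) = 121/18.

121/18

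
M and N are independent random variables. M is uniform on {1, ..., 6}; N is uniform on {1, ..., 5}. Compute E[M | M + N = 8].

P(M + N = 8) = 2/15.
Summing M·P(x,y) over outcomes with M + N = 8 gives 3/5.
E[M | M + N = 8] = (3/5) / (2/15) = 9/2.

9/2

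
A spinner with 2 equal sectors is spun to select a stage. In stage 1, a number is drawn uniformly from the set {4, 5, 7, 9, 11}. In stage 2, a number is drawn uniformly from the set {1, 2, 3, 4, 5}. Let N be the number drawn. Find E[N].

51/10

E[N | stage 1] = (4+5+7+9+11)/5 = 36/5.
E[N | stage 2] = (1+2+3+4+5)/5 = 3.
By the law of total expectation,
E[N] = (1/2)·(36/5) + (1/2)·(3) = 51/10.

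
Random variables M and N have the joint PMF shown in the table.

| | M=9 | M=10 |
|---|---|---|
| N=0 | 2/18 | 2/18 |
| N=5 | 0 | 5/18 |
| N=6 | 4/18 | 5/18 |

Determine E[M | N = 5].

10

P(N = 5) = 5/18.
Σ M·P over the event = 10·(5/18) = 25/9.
E[M | N = 5] = (25/9) / (5/18) = 10.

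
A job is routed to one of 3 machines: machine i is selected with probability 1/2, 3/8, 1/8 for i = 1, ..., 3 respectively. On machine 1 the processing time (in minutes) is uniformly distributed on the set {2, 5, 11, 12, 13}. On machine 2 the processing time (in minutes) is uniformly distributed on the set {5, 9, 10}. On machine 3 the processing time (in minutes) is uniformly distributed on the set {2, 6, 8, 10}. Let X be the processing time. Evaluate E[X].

649/80

E[X | machine 1] = (2+5+11+12+13)/5 = 43/5.
E[X | machine 2] = (5+9+10)/3 = 8.
E[X | machine 3] = (2+6+8+10)/4 = 13/2.
By the law of total expectation,
E[X] = (1/2)·(43/5) + (3/8)·(8) + (1/8)·(13/2) = 649/80.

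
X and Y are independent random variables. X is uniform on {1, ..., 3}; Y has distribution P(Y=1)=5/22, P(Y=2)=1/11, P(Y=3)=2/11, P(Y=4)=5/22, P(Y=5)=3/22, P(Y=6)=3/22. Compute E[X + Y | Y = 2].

P(Y = 2) = 1/11.
Summing (X+Y)·P(x,y) over outcomes with Y = 2 gives 4/11.
E[X + Y | Y = 2] = (4/11) / (1/11) = 4.

4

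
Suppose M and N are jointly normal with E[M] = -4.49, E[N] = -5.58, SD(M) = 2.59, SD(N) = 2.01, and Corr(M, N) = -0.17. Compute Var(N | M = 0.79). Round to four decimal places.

The conditional variance in a bivariate normal is σ_N²(1 − ρ²), independent of x.
Var(N | M=0.79) = (2.01)²·(1 − (-0.17)²) = 4.0401·0.9711 = 3.9233.

3.9233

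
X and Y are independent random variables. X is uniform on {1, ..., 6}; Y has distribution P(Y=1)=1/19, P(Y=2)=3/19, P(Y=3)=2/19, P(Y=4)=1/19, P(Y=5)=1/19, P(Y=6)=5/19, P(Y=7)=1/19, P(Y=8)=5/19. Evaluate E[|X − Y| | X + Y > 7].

47/15

P(X + Y > 7) = 25/38.
Summing |X−Y|·P(x,y) over outcomes with X + Y > 7 gives 235/114.
E[|X − Y| | X + Y > 7] = (235/114) / (25/38) = 47/15.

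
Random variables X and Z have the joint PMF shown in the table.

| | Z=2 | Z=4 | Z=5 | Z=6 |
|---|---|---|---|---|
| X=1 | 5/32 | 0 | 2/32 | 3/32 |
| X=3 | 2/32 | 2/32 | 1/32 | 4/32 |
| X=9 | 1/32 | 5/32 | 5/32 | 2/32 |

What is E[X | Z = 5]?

P(Z = 5) = 1/4.
Summing X·P(X=x,Z=y) over the conditioning event gives 25/16.
E[X | Z = 5] = (25/16) / (1/4) = 25/4.

25/4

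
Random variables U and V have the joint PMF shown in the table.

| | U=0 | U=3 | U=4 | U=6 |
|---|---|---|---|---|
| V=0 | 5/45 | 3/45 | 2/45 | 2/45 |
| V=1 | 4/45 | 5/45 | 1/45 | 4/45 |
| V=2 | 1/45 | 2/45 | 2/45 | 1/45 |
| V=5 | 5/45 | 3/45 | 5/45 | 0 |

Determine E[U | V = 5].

P(V = 5) = 13/45.
Σ U·P over the event = 0·(5/45) + 3·(3/45) + 4·(5/45) = 29/45.
E[U | V = 5] = (29/45) / (13/45) = 29/13.

29/13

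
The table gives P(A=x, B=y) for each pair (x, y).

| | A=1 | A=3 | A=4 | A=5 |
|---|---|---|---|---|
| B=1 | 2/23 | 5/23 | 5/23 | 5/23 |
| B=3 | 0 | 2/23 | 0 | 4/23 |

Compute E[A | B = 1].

P(B = 1) = 17/23.
Σ A·P over the event = 1·(2/23) + 3·(5/23) + 4·(5/23) + 5·(5/23) = 62/23.
E[A | B = 1] = (62/23) / (17/23) = 62/17.

62/17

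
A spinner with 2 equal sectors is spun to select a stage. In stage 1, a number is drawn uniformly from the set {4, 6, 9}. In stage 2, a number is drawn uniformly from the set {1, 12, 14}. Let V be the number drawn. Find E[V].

23/3

E[V | stage 1] = (4+6+9)/3 = 19/3.
E[V | stage 2] = (1+12+14)/3 = 9.
By the law of total expectation,
E[V] = (1/2)·(19/3) + (1/2)·(9) = 23/3.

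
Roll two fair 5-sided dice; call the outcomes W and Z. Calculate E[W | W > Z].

4

P(W > Z) = 2/5.
Summing W·P(x,y) over outcomes with W > Z gives 8/5.
E[W | W > Z] = (8/5) / (2/5) = 4.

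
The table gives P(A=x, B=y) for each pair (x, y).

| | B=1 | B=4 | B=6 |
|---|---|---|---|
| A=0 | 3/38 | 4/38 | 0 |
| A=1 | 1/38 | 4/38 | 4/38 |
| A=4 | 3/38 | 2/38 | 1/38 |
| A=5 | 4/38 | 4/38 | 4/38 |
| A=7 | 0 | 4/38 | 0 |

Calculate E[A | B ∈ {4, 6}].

P(B ∈ {4, 6}) = 27/38.
Σ A·P over the event = 0·(4/38) + 1·(4/38) + 1·(4/38) + 4·(2/38) + 4·(1/38) + 5·(4/38) + 5·(4/38) + 7·(4/38) = 44/19.
E[A | B ∈ {4, 6}] = (44/19) / (27/38) = 88/27.

88/27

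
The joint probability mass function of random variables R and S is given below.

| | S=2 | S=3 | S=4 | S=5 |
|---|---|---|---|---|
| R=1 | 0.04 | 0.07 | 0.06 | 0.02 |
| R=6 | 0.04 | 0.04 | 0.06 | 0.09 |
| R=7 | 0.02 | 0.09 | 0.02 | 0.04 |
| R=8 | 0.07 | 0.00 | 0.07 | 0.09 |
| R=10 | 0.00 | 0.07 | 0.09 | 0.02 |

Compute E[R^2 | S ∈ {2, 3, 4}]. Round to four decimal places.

49.3784

P(S ∈ {2, 3, 4}) = 0.74.
Summing R^2·P(R=x,S=y) over the conditioning event gives 36.54.
E[R^2 | S ∈ {2, 3, 4}] = (36.54) / (0.74) = 49.3784.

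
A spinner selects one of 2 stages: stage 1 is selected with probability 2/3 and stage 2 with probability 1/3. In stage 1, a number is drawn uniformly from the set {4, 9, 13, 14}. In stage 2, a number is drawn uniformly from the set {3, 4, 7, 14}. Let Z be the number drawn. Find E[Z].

9

E[Z | stage 1] = (4+9+13+14)/4 = 10.
E[Z | stage 2] = (3+4+7+14)/4 = 7.
By the law of total expectation,
E[Z] = (2/3)·(10) + (1/3)·(7) = 9.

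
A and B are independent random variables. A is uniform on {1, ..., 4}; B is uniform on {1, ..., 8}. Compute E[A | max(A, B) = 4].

Outcomes with max(A, B) = 4: (1,4), (2,4), (3,4), (4,1), (4,2), (4,3), (4,4), each with probability 1/32.
E[A | max(A, B) = 4] = (1 + 2 + 3 + 4 + 4 + 4 + 4) / 7 = 22/7.

22/7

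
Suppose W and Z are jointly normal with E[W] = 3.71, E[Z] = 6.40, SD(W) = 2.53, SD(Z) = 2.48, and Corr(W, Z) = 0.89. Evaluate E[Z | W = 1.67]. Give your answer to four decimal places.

E[Z | W=x] = μ_Z + ρ(σ_Z/σ_W)(x − μ_W) for jointly normal variables.
E[Z | W=1.67] = 6.40 + (0.89)·(2.48/2.53)·(1.67 − (3.71)) = 6.40 + (0.87241)·(-2.04) = 4.6203.

4.6203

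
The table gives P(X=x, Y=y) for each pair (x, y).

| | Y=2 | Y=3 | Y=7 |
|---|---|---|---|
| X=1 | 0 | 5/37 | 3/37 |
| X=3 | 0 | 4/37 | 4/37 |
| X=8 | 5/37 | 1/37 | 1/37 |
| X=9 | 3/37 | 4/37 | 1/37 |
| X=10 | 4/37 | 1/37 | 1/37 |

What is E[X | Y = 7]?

P(Y = 7) = 10/37.
Σ X·P over the event = 1·(3/37) + 3·(4/37) + 8·(1/37) + 9·(1/37) + 10·(1/37) = 42/37.
E[X | Y = 7] = (42/37) / (10/37) = 21/5.

21/5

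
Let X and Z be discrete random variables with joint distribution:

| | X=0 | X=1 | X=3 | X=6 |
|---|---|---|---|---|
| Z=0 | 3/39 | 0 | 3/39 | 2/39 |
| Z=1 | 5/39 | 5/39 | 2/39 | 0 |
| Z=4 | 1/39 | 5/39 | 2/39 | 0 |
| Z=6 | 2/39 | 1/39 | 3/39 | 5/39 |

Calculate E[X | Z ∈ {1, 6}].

51/23

P(Z ∈ {1, 6}) = 23/39.
Summing X·P(X=x,Z=y) over the conditioning event gives 17/13.
E[X | Z ∈ {1, 6}] = (17/13) / (23/39) = 51/23.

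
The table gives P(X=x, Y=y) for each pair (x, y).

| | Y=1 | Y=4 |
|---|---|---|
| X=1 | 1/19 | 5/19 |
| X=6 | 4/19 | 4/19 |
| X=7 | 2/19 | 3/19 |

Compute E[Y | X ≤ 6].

P(X ≤ 6) = 14/19.
Σ Y·P over the event = 1·(1/19) + 4·(5/19) + 1·(4/19) + 4·(4/19) = 41/19.
E[Y | X ≤ 6] = (41/19) / (14/19) = 41/14.

41/14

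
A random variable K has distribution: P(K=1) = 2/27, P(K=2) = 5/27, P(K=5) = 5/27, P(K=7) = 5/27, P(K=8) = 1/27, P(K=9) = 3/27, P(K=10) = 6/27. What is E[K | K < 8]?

72/17

P(K < 8) = 17/27.
Σ over the event: 1·2/27 + 2·5/27 + 5·5/27 + 7·5/27 = 8/3.
E[K | K < 8] = (8/3) / (17/27) = 72/17.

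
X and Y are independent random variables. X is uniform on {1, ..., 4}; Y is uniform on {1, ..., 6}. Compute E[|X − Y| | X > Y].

P(X > Y) = 1/4.
Summing |X−Y|·P(x,y) over outcomes with X > Y gives 5/12.
E[|X − Y| | X > Y] = (5/12) / (1/4) = 5/3.

5/3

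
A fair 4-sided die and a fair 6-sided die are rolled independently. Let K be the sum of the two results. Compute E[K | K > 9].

P(K > 9) = 1/24.
Σ over the event: 10·1/24 = 5/12.
E[K | K > 9] = (5/12) / (1/24) = 10.

10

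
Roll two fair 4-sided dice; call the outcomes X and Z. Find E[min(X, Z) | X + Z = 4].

4/3

Outcomes with X + Z = 4: (1,3), (2,2), (3,1), each with probability 1/16.
E[min(X, Z) | X + Z = 4] = (1 + 2 + 1) / 3 = 4/3.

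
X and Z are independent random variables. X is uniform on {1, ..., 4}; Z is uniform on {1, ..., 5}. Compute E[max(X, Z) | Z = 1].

5/2

Outcomes with Z = 1: (1,1), (2,1), (3,1), (4,1), each with probability 1/20.
E[max(X, Z) | Z = 1] = (1 + 2 + 3 + 4) / 4 = 5/2.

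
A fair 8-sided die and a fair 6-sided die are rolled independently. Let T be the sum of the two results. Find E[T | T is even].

8

P(T is even) = 1/2.
Σ over the event: 2·1/48 + 4·1/16 + 6·5/48 + 8·1/8 + 10·5/48 + 12·1/16 + 14·1/48 = 4.
E[T | T is even] = (4) / (1/2) = 8.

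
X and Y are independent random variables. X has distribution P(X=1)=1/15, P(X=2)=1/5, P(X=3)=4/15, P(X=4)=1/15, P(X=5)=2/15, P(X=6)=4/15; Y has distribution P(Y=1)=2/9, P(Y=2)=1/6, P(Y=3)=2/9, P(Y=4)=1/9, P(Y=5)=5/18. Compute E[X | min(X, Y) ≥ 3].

50/11

P(min(X, Y) ≥ 3) = 121/270.
Summing X·P(x,y) over outcomes with min(X, Y) ≥ 3 gives 55/27.
E[X | min(X, Y) ≥ 3] = (55/27) / (121/270) = 50/11.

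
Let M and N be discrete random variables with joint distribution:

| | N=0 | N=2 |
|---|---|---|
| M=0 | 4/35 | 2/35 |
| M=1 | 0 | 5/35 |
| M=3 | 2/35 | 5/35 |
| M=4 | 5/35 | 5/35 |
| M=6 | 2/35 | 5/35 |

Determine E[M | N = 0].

38/13

P(N = 0) = 13/35.
Σ M·P over the event = 0·(4/35) + 3·(2/35) + 4·(5/35) + 6·(2/35) = 38/35.
E[M | N = 0] = (38/35) / (13/35) = 38/13.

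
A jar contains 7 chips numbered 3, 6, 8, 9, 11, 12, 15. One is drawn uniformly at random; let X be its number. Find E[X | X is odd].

P(X is odd) = 4/7.
Σ over the event: 3·1/7 + 9·1/7 + 11·1/7 + 15·1/7 = 38/7.
E[X | X is odd] = (38/7) / (4/7) = 19/2.

19/2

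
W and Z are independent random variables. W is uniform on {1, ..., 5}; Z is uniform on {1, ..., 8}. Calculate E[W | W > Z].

4

Outcomes with W > Z: (2,1), (3,1), (3,2), (4,1), (4,2), (4,3), (5,1), (5,2), (5,3), (5,4), each with probability 1/40.
E[W | W > Z] = (2 + 3 + 3 + 4 + 4 + 4 + 5 + 5 + 5 + 5) / 10 = 4.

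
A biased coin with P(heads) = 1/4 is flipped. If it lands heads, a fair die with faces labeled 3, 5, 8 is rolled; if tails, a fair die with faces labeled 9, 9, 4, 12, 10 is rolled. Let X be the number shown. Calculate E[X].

119/15

E[X | heads] = (3+5+8)/3 = 16/3.
E[X | tails] = (9+9+4+12+10)/5 = 44/5.
By the law of total expectation,
E[X] = (1/4)·(16/3) + (3/4)·(44/5) = 119/15.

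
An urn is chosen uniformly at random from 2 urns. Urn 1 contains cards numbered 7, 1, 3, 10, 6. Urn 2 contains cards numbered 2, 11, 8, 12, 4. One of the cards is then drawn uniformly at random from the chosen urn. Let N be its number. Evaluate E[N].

E[N | urn 1] = (7+1+3+10+6)/5 = 27/5.
E[N | urn 2] = (2+11+8+12+4)/5 = 37/5.
E[N] = (1/2)·(27/5) + (1/2)·(37/5) = 32/5.

32/5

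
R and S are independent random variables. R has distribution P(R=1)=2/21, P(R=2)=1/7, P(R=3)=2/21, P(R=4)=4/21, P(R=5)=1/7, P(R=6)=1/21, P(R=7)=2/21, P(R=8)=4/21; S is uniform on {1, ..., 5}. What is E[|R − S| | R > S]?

109/33

P(R > S) = 22/35.
Summing |R−S|·P(x,y) over outcomes with R > S gives 218/105.
E[|R − S| | R > S] = (218/105) / (22/35) = 109/33.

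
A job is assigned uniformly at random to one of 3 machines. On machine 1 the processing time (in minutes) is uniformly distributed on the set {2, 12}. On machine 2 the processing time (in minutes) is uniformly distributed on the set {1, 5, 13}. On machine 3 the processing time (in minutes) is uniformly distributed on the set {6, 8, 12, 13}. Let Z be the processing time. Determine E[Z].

277/36

E[Z | machine 1] = (2+12)/2 = 7.
E[Z | machine 2] = (1+5+13)/3 = 19/3.
E[Z | machine 3] = (6+8+12+13)/4 = 39/4.
E[Z] = (1/3)·(7) + (1/3)·(19/3) + (1/3)·(39/4) = 277/36.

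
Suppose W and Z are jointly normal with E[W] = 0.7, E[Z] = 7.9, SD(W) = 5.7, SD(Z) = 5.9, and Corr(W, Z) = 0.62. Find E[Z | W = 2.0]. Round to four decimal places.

8.7343

The regression of Z on W has slope ρ·σ_Z/σ_W and passes through (μ_W, μ_Z).
E[Z | W=2.0] = 7.9 + (0.62)·(5.9/5.7)·(2.0 − (0.7)) = 7.9 + (0.64175)·(1.3) = 8.7343.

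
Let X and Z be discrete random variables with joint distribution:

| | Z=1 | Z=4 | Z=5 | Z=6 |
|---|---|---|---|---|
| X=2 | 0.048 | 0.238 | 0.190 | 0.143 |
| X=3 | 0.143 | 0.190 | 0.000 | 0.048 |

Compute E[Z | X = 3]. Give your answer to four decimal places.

P(X = 3) = 0.381.
Σ Z·P over the event = 1·(0.143) + 4·(0.190) + 6·(0.048) = 1.191.
E[Z | X = 3] = (1.191) / (0.381) = 3.1260.

3.1260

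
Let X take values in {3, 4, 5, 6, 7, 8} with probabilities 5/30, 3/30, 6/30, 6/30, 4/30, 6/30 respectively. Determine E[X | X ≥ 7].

P(X ≥ 7) = 1/3.
Σ over the event: 7·2/15 + 8·1/5 = 38/15.
E[X | X ≥ 7] = (38/15) / (1/3) = 38/5.

38/5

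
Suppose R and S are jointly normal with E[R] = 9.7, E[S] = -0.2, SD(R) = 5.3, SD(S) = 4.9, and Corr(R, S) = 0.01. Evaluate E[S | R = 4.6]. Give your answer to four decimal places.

-0.2472

E[S | R=x] = μ_S + ρ(σ_S/σ_R)(x − μ_R) for jointly normal variables.
E[S | R=4.6] = -0.2 + (0.01)·(4.9/5.3)·(4.6 − (9.7)) = -0.2 + (0.0092453)·(-5.1) = -0.2472.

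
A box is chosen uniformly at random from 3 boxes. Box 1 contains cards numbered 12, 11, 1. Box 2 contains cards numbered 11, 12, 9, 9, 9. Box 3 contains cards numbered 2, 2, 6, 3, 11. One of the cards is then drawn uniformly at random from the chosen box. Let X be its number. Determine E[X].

E[X | box 1] = (12+11+1)/3 = 8.
E[X | box 2] = (11+12+9+9+9)/5 = 10.
E[X | box 3] = (2+2+6+3+11)/5 = 24/5.
By the law of total expectation,
E[X] = (1/3)·(8) + (1/3)·(10) + (1/3)·(24/5) = 38/5.

38/5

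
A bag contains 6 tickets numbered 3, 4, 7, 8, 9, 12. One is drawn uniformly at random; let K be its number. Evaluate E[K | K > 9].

12

P(K > 9) = 1/6.
Σ over the event: 12·1/6 = 2.
E[K | K > 9] = (2) / (1/6) = 12.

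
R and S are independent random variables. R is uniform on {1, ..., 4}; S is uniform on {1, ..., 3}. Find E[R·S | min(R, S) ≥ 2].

15/2

Outcomes with min(R, S) ≥ 2: (2,2), (2,3), (3,2), (3,3), (4,2), (4,3), each with probability 1/12.
E[R·S | min(R, S) ≥ 2] = (4 + 6 + 6 + 9 + 8 + 12) / 6 = 15/2.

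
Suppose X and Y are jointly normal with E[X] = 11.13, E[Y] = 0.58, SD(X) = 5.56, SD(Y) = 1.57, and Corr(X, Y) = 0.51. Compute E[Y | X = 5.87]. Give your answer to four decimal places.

-0.1775

The regression of Y on X has slope ρ·σ_Y/σ_X and passes through (μ_X, μ_Y).
E[Y | X=5.87] = 0.58 + (0.51)·(1.57/5.56)·(5.87 − (11.13)) = 0.58 + (0.14401)·(-5.26) = -0.1775.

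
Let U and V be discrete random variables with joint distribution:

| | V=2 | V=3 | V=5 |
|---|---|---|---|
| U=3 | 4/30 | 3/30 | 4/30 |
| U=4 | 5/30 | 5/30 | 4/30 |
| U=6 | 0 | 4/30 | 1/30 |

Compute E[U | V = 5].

P(V = 5) = 3/10.
Σ U·P over the event = 3·(4/30) + 4·(4/30) + 6·(1/30) = 17/15.
E[U | V = 5] = (17/15) / (3/10) = 34/9.

34/9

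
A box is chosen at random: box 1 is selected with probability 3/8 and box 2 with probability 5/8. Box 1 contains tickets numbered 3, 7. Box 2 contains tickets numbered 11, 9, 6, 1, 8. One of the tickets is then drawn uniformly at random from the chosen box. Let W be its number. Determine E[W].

25/4

E[W | box 1] = (3+7)/2 = 5.
E[W | box 2] = (11+9+6+1+8)/5 = 7.
By the law of total expectation,
E[W] = (3/8)·(5) + (5/8)·(7) = 25/4.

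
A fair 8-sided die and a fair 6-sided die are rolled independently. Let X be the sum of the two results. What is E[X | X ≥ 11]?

12

P(X ≥ 11) = 5/24.
Σ over the event: 11·1/12 + 12·1/16 + 13·1/24 + 14·1/48 = 5/2.
E[X | X ≥ 11] = (5/2) / (5/24) = 12.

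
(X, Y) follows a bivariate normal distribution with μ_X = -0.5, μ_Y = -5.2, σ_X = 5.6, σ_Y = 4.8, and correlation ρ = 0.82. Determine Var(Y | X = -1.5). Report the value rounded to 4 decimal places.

The conditional variance in a bivariate normal is σ_Y²(1 − ρ²), independent of x.
Var(Y | X=-1.5) = (4.8)²·(1 − (0.82)²) = 23.04·0.3276 = 7.5479.

7.5479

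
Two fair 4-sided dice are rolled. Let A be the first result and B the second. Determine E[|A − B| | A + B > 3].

18/13

P(A + B > 3) = 13/16.
Summing |A−B|·P(x,y) over outcomes with A + B > 3 gives 9/8.
E[|A − B| | A + B > 3] = (9/8) / (13/16) = 18/13.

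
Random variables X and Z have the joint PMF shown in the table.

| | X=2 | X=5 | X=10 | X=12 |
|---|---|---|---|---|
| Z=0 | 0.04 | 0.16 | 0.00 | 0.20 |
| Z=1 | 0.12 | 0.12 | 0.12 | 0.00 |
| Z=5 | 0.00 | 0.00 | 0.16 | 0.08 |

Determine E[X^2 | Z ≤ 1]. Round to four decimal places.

P(Z ≤ 1) = 0.76.
Summing X^2·P(X=x,Z=y) over the conditioning event gives 48.44.
E[X^2 | Z ≤ 1] = (48.44) / (0.76) = 63.7368.

63.7368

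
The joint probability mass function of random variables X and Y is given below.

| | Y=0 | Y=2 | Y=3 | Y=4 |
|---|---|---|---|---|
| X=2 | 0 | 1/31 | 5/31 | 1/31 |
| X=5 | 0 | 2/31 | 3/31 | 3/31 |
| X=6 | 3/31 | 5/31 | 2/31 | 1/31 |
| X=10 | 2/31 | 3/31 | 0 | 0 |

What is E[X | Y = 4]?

P(Y = 4) = 5/31.
Σ X·P over the event = 2·(1/31) + 5·(3/31) + 6·(1/31) = 23/31.
E[X | Y = 4] = (23/31) / (5/31) = 23/5.

23/5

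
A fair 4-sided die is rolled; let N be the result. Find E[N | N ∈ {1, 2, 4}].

P(N ∈ {1, 2, 4}) = 3/4.
Σ over the event: 1·1/4 + 2·1/4 + 4·1/4 = 7/4.
E[N | N ∈ {1, 2, 4}] = (7/4) / (3/4) = 7/3.

7/3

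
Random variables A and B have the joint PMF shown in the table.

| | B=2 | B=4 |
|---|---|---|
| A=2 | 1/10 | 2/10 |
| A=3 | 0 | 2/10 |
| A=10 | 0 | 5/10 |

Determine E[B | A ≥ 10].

4

P(A ≥ 10) = 1/2.
Σ B·P over the event = 4·(5/10) = 2.
E[B | A ≥ 10] = (2) / (1/2) = 4.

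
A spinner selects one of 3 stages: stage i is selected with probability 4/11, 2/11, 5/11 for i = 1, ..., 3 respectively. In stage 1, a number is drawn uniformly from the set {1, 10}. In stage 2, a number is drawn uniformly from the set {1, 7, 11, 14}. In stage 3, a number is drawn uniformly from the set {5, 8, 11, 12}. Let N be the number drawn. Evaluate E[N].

E[N | stage 1] = (1+10)/2 = 11/2.
E[N | stage 2] = (1+7+11+14)/4 = 33/4.
E[N | stage 3] = (5+8+11+12)/4 = 9.
By the law of total expectation,
E[N] = (4/11)·(11/2) + (2/11)·(33/4) + (5/11)·(9) = 167/22.

167/22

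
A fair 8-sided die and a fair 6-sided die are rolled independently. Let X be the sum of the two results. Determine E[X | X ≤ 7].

P(X ≤ 7) = 7/16.
Σ over the event: 2·1/48 + 3·1/24 + 4·1/16 + 5·1/12 + 6·5/48 + 7·1/8 = 7/3.
E[X | X ≤ 7] = (7/3) / (7/16) = 16/3.

16/3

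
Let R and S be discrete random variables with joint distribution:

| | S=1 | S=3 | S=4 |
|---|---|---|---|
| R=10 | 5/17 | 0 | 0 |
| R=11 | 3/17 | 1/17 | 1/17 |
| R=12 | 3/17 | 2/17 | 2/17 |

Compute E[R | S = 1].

119/11

P(S = 1) = 11/17.
Σ R·P over the event = 10·(5/17) + 11·(3/17) + 12·(3/17) = 7.
E[R | S = 1] = (7) / (11/17) = 119/11.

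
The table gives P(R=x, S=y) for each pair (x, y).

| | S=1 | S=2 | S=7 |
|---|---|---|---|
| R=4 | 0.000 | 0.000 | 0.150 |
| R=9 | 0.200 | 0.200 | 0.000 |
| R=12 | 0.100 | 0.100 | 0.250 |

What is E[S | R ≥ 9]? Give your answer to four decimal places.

3.1176

P(R ≥ 9) = 0.850.
Σ S·P over the event = 1·(0.200) + 2·(0.200) + 1·(0.100) + 2·(0.100) + 7·(0.250) = 2.650.
E[S | R ≥ 9] = (2.650) / (0.850) = 3.1176.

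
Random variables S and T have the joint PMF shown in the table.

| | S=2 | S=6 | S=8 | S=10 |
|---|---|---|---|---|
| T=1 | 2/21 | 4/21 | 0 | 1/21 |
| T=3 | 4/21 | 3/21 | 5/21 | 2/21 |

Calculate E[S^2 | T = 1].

P(T = 1) = 1/3.
Summing S^2·P(S=x,T=y) over the conditioning event gives 12.
E[S^2 | T = 1] = (12) / (1/3) = 36.

36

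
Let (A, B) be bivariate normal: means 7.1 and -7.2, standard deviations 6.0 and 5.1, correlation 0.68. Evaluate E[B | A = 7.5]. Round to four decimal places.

-6.9688

E[B | A=x] = μ_B + ρ(σ_B/σ_A)(x − μ_A) for jointly normal variables.
E[B | A=7.5] = -7.2 + (0.68)·(5.1/6.0)·(7.5 − (7.1)) = -7.2 + (0.578)·(0.4) = -6.9688.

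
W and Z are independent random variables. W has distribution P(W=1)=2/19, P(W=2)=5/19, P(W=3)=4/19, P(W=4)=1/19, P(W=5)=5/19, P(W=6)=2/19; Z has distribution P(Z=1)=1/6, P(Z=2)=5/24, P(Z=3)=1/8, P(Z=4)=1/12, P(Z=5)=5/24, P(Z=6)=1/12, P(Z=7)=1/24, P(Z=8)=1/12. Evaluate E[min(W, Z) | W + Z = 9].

P(W + Z = 9) = 1/12.
Summing min(W,Z)·P(x,y) over outcomes with W + Z = 9 gives 29/114.
E[min(W, Z) | W + Z = 9] = (29/114) / (1/12) = 58/19.

58/19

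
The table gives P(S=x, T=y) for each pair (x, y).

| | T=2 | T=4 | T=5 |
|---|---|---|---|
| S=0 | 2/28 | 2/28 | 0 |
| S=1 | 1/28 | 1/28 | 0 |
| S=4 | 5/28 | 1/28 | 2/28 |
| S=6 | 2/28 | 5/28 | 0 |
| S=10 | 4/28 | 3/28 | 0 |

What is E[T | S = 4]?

3

P(S = 4) = 2/7.
Σ T·P over the event = 2·(5/28) + 4·(1/28) + 5·(2/28) = 6/7.
E[T | S = 4] = (6/7) / (2/7) = 3.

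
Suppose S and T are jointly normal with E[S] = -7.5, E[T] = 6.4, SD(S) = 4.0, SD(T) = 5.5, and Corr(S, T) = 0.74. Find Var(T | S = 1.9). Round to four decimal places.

The conditional variance in a bivariate normal is σ_T²(1 − ρ²), independent of x.
Var(T | S=1.9) = (5.5)²·(1 − (0.74)²) = 30.25·0.4524 = 13.6851.

13.6851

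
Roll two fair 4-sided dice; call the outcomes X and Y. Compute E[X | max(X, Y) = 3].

Outcomes with max(X, Y) = 3: (1,3), (2,3), (3,1), (3,2), (3,3), each with probability 1/16.
E[X | max(X, Y) = 3] = (1 + 2 + 3 + 3 + 3) / 5 = 12/5.

12/5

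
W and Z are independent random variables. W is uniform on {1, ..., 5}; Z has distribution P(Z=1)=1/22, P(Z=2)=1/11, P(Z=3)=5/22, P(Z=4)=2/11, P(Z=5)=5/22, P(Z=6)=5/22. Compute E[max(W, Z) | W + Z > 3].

P(W + Z > 3) = 53/55.
Summing max(W,Z)·P(x,y) over outcomes with W + Z > 3 gives 489/110.
E[max(W, Z) | W + Z > 3] = (489/110) / (53/55) = 489/106.

489/106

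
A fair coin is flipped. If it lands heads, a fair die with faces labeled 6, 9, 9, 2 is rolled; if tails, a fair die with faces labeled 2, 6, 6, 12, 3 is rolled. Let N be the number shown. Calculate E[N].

123/20

E[N | heads] = (6+9+9+2)/4 = 13/2.
E[N | tails] = (2+6+6+12+3)/5 = 29/5.
E[N] = (1/2)·(13/2) + (1/2)·(29/5) = 123/20.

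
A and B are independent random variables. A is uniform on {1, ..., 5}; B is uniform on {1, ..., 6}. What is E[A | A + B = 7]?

Outcomes with A + B = 7: (1,6), (2,5), (3,4), (4,3), (5,2), each with probability 1/30.
E[A | A + B = 7] = (1 + 2 + 3 + 4 + 5) / 5 = 3.

3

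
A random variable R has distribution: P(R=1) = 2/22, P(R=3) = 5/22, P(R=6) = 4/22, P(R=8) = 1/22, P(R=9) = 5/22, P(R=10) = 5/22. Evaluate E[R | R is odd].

31/6

P(R is odd) = 6/11.
Σ over the event: 1·1/11 + 3·5/22 + 9·5/22 = 31/11.
E[R | R is odd] = (31/11) / (6/11) = 31/6.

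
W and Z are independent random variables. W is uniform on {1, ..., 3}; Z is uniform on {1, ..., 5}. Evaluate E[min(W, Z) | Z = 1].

1

Outcomes with Z = 1: (1,1), (2,1), (3,1), each with probability 1/15.
E[min(W, Z) | Z = 1] = (1 + 1 + 1) / 3 = 1.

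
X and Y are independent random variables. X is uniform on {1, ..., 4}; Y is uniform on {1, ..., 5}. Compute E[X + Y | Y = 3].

Outcomes with Y = 3: (1,3), (2,3), (3,3), (4,3), each with probability 1/20.
E[X + Y | Y = 3] = (4 + 5 + 6 + 7) / 4 = 11/2.

11/2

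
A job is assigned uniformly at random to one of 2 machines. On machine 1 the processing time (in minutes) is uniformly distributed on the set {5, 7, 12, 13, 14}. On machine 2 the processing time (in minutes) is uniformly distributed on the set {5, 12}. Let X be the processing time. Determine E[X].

187/20

E[X | machine 1] = (5+7+12+13+14)/5 = 51/5.
E[X | machine 2] = (5+12)/2 = 17/2.
By the law of total expectation,
E[X] = (1/2)·(51/5) + (1/2)·(17/2) = 187/20.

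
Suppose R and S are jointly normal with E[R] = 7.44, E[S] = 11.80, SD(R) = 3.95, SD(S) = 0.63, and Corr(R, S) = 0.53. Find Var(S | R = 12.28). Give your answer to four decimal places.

0.2854

The conditional variance in a bivariate normal is σ_S²(1 − ρ²), independent of x.
Var(S | R=12.28) = (0.63)²·(1 − (0.53)²) = 0.3969·0.7191 = 0.2854.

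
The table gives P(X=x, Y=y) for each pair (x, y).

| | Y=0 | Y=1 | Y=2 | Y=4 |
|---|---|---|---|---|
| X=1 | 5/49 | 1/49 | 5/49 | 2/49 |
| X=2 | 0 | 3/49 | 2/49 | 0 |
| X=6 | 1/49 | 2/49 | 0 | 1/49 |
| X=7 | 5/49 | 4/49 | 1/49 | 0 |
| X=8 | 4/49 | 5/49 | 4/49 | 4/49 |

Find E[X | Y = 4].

40/7

P(Y = 4) = 1/7.
Summing X·P(X=x,Y=y) over the conditioning event gives 40/49.
E[X | Y = 4] = (40/49) / (1/7) = 40/7.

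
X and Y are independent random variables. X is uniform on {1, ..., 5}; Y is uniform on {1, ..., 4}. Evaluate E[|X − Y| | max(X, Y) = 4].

12/7

Outcomes with max(X, Y) = 4: (1,4), (2,4), (3,4), (4,1), (4,2), (4,3), (4,4), each with probability 1/20.
E[|X − Y| | max(X, Y) = 4] = (3 + 2 + 1 + 3 + 2 + 1 + 0) / 7 = 12/7.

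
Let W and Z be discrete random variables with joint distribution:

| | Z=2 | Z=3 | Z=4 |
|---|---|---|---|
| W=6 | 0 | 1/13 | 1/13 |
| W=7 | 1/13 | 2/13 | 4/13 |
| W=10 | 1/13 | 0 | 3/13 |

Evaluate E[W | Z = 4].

8

P(Z = 4) = 8/13.
Σ W·P over the event = 6·(1/13) + 7·(4/13) + 10·(3/13) = 64/13.
E[W | Z = 4] = (64/13) / (8/13) = 8.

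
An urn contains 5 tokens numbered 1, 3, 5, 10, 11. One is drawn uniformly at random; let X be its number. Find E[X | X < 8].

P(X < 8) = 3/5.
Σ over the event: 1·1/5 + 3·1/5 + 5·1/5 = 9/5.
E[X | X < 8] = (9/5) / (3/5) = 3.

3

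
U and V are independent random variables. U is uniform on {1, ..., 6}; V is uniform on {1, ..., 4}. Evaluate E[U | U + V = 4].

Outcomes with U + V = 4: (1,3), (2,2), (3,1), each with probability 1/24.
E[U | U + V = 4] = (1 + 2 + 3) / 3 = 2.

2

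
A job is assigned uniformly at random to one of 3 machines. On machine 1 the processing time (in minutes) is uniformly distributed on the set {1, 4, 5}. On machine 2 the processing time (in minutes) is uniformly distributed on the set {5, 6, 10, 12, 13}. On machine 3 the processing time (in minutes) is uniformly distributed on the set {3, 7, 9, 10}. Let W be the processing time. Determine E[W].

E[W | machine 1] = (1+4+5)/3 = 10/3.
E[W | machine 2] = (5+6+10+12+13)/5 = 46/5.
E[W | machine 3] = (3+7+9+10)/4 = 29/4.
E[W] = (1/3)·(10/3) + (1/3)·(46/5) + (1/3)·(29/4) = 1187/180.

1187/180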